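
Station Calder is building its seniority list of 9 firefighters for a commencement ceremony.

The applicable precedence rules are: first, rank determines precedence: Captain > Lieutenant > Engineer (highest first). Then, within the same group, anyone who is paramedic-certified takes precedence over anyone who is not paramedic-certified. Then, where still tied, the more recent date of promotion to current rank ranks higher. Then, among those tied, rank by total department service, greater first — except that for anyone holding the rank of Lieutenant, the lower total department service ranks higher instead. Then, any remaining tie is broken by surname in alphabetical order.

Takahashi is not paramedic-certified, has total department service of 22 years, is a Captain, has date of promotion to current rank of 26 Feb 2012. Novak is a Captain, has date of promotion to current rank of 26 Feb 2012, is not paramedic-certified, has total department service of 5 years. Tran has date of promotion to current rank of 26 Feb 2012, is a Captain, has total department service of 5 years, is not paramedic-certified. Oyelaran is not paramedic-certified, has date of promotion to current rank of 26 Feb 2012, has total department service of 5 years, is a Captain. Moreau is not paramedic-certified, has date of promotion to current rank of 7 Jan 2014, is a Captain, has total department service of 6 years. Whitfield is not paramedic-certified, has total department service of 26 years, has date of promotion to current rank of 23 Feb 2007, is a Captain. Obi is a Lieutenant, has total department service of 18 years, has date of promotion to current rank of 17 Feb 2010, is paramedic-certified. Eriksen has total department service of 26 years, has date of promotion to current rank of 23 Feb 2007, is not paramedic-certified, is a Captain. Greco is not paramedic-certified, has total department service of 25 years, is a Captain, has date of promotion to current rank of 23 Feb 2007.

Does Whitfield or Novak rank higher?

By rank: Moreau, Takahashi, Novak, Oyelaran, Tran, Eriksen, Whitfield and Greco (Captain); then Obi (Lieutenant).
Moreau, Takahashi, Novak, Oyelaran, Tran, Eriksen, Whitfield and Greco are each not paramedic-certified, so the next rule applies.
Among Moreau, Takahashi, Novak, Oyelaran, Tran, Eriksen, Whitfield and Greco, by date of promotion to current rank (later first): Moreau (7 Jan 2014) before Takahashi, Novak, Oyelaran and Tran (26 Feb 2012) before Eriksen, Whitfield and Greco (23 Feb 2007).
Among Takahashi, Novak, Oyelaran and Tran, by total department service (higher first): Takahashi (22 years) before Novak, Oyelaran and Tran (5 years).
Among Novak, Oyelaran and Tran, alphabetically by surname: Novak before Oyelaran before Tran.
Among Eriksen, Whitfield and Greco, by total department service (higher first): Eriksen and Whitfield (26 years) before Greco (25 years).
Among Eriksen and Whitfield, alphabetically by surname: Eriksen before Whitfield.
So Novak takes precedence.

Novak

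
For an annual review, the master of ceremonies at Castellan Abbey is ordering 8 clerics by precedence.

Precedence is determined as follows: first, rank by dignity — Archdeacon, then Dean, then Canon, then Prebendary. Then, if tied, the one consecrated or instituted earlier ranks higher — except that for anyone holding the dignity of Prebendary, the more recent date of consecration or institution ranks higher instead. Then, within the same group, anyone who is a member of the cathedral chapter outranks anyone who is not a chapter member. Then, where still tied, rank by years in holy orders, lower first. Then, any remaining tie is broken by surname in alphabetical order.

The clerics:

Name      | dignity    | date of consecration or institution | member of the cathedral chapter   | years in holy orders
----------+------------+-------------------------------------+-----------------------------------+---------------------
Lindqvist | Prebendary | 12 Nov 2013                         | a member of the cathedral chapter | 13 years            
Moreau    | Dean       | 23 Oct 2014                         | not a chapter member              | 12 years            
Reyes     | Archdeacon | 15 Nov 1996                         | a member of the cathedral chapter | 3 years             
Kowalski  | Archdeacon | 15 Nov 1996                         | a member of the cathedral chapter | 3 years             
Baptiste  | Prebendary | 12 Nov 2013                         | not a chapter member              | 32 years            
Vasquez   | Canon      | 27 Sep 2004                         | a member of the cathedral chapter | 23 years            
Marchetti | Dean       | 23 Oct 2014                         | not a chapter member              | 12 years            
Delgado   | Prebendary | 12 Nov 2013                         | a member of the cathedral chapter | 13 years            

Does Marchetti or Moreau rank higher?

Marchetti

By dignity: Kowalski and Reyes (Archdeacon); then Marchetti and Moreau (Dean); then Vasquez (Canon); then Delgado, Lindqvist and Baptiste (Prebendary).
Kowalski and Reyes both have date of consecration or institution 15 Nov 1996, so the next rule applies.
Kowalski and Reyes are each a member of the cathedral chapter, so the next rule applies.
Kowalski and Reyes both have years in holy orders 3 years, so the next rule applies.
Among Kowalski and Reyes, alphabetically by surname: Kowalski before Reyes.
Marchetti and Moreau both have date of consecration or institution 23 Oct 2014, so the next rule applies.
Marchetti and Moreau are each not a chapter member, so the next rule applies.
Marchetti and Moreau both have years in holy orders 12 years, so the next rule applies.
Among Marchetti and Moreau, alphabetically by surname: Marchetti before Moreau.
Delgado, Lindqvist and Baptiste all have date of consecration or institution 12 Nov 2013, so the next rule applies.
Among Delgado, Lindqvist and Baptiste, a member of the cathedral chapter before not a chapter member: Delgado and Lindqvist (a member of the cathedral chapter) before Baptiste (not a chapter member).
Delgado and Lindqvist both have years in holy orders 13 years, so the next rule applies.
Among Delgado and Lindqvist, alphabetically by surname: Delgado before Lindqvist.
So Marchetti takes precedence.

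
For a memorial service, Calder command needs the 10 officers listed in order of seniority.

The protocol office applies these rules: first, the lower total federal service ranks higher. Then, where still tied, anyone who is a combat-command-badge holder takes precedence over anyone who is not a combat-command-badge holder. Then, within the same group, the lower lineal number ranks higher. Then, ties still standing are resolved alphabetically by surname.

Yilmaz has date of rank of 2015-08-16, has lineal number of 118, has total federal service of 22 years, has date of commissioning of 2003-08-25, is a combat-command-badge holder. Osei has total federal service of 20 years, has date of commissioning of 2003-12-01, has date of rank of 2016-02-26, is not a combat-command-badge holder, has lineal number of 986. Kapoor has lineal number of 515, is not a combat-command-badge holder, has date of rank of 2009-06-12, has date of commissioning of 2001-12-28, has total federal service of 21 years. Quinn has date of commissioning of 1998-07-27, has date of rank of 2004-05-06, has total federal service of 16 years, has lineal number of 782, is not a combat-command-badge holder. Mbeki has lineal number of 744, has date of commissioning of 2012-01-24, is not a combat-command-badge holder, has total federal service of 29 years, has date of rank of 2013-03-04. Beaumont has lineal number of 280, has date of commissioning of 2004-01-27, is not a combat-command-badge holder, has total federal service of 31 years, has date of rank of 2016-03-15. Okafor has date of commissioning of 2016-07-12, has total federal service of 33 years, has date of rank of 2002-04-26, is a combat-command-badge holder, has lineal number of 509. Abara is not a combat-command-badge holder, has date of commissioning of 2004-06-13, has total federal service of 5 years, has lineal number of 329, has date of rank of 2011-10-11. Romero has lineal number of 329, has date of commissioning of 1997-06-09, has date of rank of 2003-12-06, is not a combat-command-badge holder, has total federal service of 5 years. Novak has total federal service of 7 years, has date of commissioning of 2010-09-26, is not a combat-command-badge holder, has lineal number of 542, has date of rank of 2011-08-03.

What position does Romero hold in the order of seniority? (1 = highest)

2

By total federal service (lower first): Abara and Romero (both 5 years); then Novak (7 years); then Quinn (16 years); then Osei (20 years); then Kapoor (21 years); then Yilmaz (22 years); then Mbeki (29 years); then Beaumont (31 years); then Okafor (33 years).
Abara and Romero are each not a combat-command-badge holder, so the next rule applies.
Abara and Romero both have lineal number 329, so the next rule applies.
Among Abara and Romero, alphabetically by surname: Abara before Romero.
Order: Abara, Romero, Novak, Quinn, Osei, Kapoor, Yilmaz, Mbeki, Beaumont, Okafor. So position 2.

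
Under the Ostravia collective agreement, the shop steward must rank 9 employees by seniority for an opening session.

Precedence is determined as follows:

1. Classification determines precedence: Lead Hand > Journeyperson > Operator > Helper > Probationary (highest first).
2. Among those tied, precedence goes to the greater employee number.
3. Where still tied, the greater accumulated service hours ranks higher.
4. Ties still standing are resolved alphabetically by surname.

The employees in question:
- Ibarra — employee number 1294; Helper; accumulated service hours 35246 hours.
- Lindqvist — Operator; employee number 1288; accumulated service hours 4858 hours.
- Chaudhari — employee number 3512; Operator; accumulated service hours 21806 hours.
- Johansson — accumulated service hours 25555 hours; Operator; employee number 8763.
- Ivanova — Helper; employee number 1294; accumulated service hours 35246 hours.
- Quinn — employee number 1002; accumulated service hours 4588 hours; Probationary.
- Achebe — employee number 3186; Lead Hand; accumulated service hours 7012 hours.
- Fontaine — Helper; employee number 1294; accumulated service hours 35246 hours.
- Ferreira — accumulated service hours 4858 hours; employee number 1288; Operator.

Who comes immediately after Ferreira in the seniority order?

By classification: Achebe (Lead Hand); then Johansson, Chaudhari, Ferreira and Lindqvist (Operator); then Fontaine, Ibarra and Ivanova (Helper); then Quinn (Probationary).
Among Johansson, Chaudhari, Ferreira and Lindqvist, by employee number (higher first): Johansson (8763) before Chaudhari (3512) before Ferreira and Lindqvist (1288).
Ferreira and Lindqvist both have accumulated service hours 4858 hours, so the next rule applies.
Among Ferreira and Lindqvist, alphabetically by surname: Ferreira before Lindqvist.
Fontaine, Ibarra and Ivanova all have employee number 1294, so the next rule applies.
Fontaine, Ibarra and Ivanova all have accumulated service hours 35246 hours, so the next rule applies.
Among Fontaine, Ibarra and Ivanova, alphabetically by surname: Fontaine before Ibarra before Ivanova.
Order: Achebe, Johansson, Chaudhari, Ferreira, Lindqvist, Fontaine, Ibarra, Ivanova, Quinn.

Lindqvist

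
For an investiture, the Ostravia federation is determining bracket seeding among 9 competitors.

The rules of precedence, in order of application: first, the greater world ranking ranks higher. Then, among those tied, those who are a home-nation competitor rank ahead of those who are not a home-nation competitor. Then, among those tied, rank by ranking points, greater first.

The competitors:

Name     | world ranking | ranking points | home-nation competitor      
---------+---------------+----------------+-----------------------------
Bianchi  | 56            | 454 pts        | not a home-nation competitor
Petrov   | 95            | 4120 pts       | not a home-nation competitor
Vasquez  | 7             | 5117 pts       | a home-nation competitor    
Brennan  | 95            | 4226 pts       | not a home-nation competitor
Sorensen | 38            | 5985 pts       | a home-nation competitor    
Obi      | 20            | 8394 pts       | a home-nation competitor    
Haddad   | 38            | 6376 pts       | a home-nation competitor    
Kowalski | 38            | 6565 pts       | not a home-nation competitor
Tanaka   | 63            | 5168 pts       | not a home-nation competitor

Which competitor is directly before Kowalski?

Sorensen

By world ranking (higher first): Brennan and Petrov (both 95); then Tanaka (63); then Bianchi (56); then Haddad, Sorensen and Kowalski (each 38); then Obi (20); then Vasquez (7).
Brennan and Petrov are each not a home-nation competitor, so the next rule applies.
Among Brennan and Petrov, by ranking points (higher first): Brennan (4226 pts) before Petrov (4120 pts).
Among Haddad, Sorensen and Kowalski, a home-nation competitor before not a home-nation competitor: Haddad and Sorensen (a home-nation competitor) before Kowalski (not a home-nation competitor).
Among Haddad and Sorensen, by ranking points (higher first): Haddad (6376 pts) before Sorensen (5985 pts).
Order: Brennan, Petrov, Tanaka, Bianchi, Haddad, Sorensen, Kowalski, Obi, Vasquez.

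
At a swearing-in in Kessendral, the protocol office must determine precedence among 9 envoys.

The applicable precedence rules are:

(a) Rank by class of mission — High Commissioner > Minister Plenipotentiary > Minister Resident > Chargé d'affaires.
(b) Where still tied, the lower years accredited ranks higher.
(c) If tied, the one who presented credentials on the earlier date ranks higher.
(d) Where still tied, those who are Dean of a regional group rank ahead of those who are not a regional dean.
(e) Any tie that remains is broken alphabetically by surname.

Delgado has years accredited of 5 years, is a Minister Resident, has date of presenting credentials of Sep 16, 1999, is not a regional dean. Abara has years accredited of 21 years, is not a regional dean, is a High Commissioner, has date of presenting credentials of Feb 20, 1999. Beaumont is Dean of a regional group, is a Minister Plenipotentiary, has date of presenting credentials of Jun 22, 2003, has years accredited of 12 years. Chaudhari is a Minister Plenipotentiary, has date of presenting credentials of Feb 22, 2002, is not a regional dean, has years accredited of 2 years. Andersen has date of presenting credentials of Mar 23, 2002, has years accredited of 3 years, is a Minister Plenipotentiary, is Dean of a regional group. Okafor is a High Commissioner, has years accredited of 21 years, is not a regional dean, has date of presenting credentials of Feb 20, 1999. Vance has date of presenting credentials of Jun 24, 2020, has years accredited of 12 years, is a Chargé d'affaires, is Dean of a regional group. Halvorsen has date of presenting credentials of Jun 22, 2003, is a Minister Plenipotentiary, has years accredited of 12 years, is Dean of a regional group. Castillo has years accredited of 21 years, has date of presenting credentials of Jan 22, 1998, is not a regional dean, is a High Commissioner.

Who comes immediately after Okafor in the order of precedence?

By class of mission: Castillo, Abara and Okafor (High Commissioner); then Chaudhari, Andersen, Beaumont and Halvorsen (Minister Plenipotentiary); then Delgado (Minister Resident); then Vance (Chargé d'affaires).
Castillo, Abara and Okafor all have years accredited 21 years, so the next rule applies.
Among Castillo, Abara and Okafor, by date of presenting credentials (earlier first): Castillo (Jan 22, 1998) before Abara and Okafor (Feb 20, 1999).
Abara and Okafor are each not a regional dean, so the next rule applies.
Among Abara and Okafor, alphabetically by surname: Abara before Okafor.
Among Chaudhari, Andersen, Beaumont and Halvorsen, by years accredited (lower first): Chaudhari (2 years) before Andersen (3 years) before Beaumont and Halvorsen (12 years).
Beaumont and Halvorsen both have date of presenting credentials Jun 22, 2003, so the next rule applies.
Beaumont and Halvorsen are each Dean of a regional group, so the next rule applies.
Among Beaumont and Halvorsen, alphabetically by surname: Beaumont before Halvorsen.
Order: Castillo, Abara, Okafor, Chaudhari, Andersen, Beaumont, Halvorsen, Delgado, Vance.

Chaudhari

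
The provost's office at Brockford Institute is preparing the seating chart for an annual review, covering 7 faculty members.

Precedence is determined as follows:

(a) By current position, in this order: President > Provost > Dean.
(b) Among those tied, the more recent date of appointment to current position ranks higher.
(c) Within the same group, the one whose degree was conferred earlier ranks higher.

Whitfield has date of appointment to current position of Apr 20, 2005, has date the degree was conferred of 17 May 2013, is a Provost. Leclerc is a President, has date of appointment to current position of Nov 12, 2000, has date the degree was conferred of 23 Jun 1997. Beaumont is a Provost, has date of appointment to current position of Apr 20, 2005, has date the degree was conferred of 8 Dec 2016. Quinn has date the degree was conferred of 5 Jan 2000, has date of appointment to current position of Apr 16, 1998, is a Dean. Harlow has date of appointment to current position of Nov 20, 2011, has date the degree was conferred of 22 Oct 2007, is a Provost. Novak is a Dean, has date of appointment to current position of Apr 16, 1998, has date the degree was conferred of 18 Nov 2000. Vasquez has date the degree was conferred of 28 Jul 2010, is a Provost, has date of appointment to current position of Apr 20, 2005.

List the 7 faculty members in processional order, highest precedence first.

Leclerc, Harlow, Vasquez, Whitfield, Beaumont, Quinn, Novak

By current position: Leclerc (President); then Harlow, Vasquez, Whitfield and Beaumont (Provost); then Quinn and Novak (Dean).
Among Harlow, Vasquez, Whitfield and Beaumont, by date of appointment to current position (later first): Harlow (Nov 20, 2011) before Vasquez, Whitfield and Beaumont (Apr 20, 2005).
Among Vasquez, Whitfield and Beaumont, by date the degree was conferred (earlier first): Vasquez (28 Jul 2010) before Whitfield (17 May 2013) before Beaumont (8 Dec 2016).
Quinn and Novak both have date of appointment to current position Apr 16, 1998, so the next rule applies.
Among Quinn and Novak, by date the degree was conferred (earlier first): Quinn (5 Jan 2000) before Novak (18 Nov 2000).
Full order: Leclerc, Harlow, Vasquez, Whitfield, Beaumont, Quinn, Novak.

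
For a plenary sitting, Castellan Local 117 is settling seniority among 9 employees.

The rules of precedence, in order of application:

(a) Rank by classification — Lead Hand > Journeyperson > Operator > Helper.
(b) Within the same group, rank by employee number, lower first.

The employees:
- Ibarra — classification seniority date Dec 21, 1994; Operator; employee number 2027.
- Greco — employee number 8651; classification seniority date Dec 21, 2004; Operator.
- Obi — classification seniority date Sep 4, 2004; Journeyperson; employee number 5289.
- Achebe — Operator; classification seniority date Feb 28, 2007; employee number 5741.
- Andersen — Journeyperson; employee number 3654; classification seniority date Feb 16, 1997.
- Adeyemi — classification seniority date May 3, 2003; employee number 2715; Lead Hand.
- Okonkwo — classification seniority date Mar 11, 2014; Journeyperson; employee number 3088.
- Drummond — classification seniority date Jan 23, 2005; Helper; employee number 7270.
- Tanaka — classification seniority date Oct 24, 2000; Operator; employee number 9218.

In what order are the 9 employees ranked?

By classification: Adeyemi (Lead Hand); then Okonkwo, Andersen and Obi (Journeyperson); then Ibarra, Achebe, Greco and Tanaka (Operator); then Drummond (Helper).
Among Okonkwo, Andersen and Obi, by employee number (lower first): Okonkwo (3088) before Andersen (3654) before Obi (5289).
Among Ibarra, Achebe, Greco and Tanaka, by employee number (lower first): Ibarra (2027) before Achebe (5741) before Greco (8651) before Tanaka (9218).
Full order: Adeyemi, Okonkwo, Andersen, Obi, Ibarra, Achebe, Greco, Tanaka, Drummond.

Adeyemi, Okonkwo, Andersen, Obi, Ibarra, Achebe, Greco, Tanaka, Drummond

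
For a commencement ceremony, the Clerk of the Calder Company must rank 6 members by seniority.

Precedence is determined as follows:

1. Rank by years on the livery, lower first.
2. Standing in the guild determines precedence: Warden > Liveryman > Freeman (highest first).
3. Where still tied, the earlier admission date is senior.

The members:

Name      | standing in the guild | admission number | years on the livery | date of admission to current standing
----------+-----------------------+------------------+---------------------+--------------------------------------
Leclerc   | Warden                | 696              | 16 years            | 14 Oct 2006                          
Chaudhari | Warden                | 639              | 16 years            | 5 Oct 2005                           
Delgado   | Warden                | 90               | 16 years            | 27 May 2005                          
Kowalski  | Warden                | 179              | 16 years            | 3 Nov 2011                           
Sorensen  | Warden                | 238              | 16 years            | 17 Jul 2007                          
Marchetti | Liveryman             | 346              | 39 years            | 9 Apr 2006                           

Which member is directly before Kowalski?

By years on the livery (lower first): Delgado, Chaudhari, Leclerc, Sorensen and Kowalski (each 16 years); then Marchetti (39 years).
Delgado, Chaudhari, Leclerc, Sorensen and Kowalski are each Warden, so the next rule applies.
Among Delgado, Chaudhari, Leclerc, Sorensen and Kowalski, by date of admission to current standing (earlier first): Delgado (27 May 2005) before Chaudhari (5 Oct 2005) before Leclerc (14 Oct 2006) before Sorensen (17 Jul 2007) before Kowalski (3 Nov 2011).
Order: Delgado, Chaudhari, Leclerc, Sorensen, Kowalski, Marchetti.

Sorensen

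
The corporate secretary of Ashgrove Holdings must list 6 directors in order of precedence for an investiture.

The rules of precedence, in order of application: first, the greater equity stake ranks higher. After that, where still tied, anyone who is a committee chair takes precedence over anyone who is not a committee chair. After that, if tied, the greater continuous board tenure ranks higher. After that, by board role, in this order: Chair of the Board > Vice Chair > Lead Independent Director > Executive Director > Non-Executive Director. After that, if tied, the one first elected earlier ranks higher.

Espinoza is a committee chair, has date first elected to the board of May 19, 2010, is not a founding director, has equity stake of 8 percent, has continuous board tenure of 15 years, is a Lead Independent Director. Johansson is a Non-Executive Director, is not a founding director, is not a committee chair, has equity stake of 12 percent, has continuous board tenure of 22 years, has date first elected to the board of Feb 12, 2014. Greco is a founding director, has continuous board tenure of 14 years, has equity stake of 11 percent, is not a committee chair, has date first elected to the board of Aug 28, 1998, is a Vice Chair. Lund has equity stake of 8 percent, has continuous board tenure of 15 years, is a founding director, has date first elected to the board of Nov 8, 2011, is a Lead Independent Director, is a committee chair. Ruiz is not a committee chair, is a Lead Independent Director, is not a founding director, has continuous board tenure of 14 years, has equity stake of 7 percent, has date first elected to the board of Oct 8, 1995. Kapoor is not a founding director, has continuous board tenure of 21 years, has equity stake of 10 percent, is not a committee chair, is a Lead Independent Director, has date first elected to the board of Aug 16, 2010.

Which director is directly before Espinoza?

Kapoor

By equity stake (higher first): Johansson (12 percent); then Greco (11 percent); then Kapoor (10 percent); then Espinoza and Lund (both 8 percent); then Ruiz (7 percent).
Espinoza and Lund are each a committee chair, so the next rule applies.
Espinoza and Lund both have continuous board tenure 15 years, so the next rule applies.
Espinoza and Lund are each Lead Independent Director, so the next rule applies.
Among Espinoza and Lund, by date first elected to the board (earlier first): Espinoza (May 19, 2010) before Lund (Nov 8, 2011).
Order: Johansson, Greco, Kapoor, Espinoza, Lund, Ruiz.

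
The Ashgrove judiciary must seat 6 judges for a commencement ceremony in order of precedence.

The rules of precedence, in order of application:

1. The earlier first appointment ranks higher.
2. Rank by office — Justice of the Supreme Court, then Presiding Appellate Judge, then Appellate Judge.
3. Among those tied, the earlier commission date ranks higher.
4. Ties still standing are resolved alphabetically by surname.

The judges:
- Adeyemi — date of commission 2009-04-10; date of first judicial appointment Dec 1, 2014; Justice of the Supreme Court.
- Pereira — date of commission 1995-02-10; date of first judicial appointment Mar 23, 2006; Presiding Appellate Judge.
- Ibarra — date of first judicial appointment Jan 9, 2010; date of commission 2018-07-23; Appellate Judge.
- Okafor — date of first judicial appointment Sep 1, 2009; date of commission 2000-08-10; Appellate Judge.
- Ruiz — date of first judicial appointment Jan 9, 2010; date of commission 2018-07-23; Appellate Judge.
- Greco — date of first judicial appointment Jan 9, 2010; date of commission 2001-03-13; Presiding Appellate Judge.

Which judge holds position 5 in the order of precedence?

By date of first judicial appointment (earlier first): Pereira (Mar 23, 2006); then Okafor (Sep 1, 2009); then Greco, Ibarra and Ruiz (each Jan 9, 2010); then Adeyemi (Dec 1, 2014).
Among Greco, Ibarra and Ruiz, by office: Greco (Presiding Appellate Judge) before Ibarra and Ruiz (Appellate Judge).
Ibarra and Ruiz both have date of commission 2018-07-23, so the next rule applies.
Among Ibarra and Ruiz, alphabetically by surname: Ibarra before Ruiz.
Order: Pereira, Okafor, Greco, Ibarra, Ruiz, Adeyemi.

Ruiz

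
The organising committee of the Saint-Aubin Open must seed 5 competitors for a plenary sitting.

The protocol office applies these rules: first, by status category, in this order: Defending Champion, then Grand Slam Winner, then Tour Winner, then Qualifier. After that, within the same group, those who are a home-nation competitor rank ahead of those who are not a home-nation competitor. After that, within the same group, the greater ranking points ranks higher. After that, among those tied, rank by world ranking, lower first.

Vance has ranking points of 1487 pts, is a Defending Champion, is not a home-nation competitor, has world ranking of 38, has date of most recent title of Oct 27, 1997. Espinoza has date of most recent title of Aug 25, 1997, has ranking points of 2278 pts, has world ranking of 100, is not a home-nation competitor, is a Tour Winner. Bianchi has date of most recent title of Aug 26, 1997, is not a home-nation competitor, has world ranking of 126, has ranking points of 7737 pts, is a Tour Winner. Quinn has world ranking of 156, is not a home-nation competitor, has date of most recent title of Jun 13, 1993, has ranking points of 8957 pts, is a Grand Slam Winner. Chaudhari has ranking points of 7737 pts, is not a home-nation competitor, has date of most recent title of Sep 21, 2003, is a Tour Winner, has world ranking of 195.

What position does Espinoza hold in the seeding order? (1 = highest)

5

By status category: Vance (Defending Champion); then Quinn (Grand Slam Winner); then Bianchi, Chaudhari and Espinoza (Tour Winner).
Bianchi, Chaudhari and Espinoza are each not a home-nation competitor, so the next rule applies.
Among Bianchi, Chaudhari and Espinoza, by ranking points (higher first): Bianchi and Chaudhari (7737 pts) before Espinoza (2278 pts).
Among Bianchi and Chaudhari, by world ranking (lower first): Bianchi (126) before Chaudhari (195).
Order: Vance, Quinn, Bianchi, Chaudhari, Espinoza. So position 5.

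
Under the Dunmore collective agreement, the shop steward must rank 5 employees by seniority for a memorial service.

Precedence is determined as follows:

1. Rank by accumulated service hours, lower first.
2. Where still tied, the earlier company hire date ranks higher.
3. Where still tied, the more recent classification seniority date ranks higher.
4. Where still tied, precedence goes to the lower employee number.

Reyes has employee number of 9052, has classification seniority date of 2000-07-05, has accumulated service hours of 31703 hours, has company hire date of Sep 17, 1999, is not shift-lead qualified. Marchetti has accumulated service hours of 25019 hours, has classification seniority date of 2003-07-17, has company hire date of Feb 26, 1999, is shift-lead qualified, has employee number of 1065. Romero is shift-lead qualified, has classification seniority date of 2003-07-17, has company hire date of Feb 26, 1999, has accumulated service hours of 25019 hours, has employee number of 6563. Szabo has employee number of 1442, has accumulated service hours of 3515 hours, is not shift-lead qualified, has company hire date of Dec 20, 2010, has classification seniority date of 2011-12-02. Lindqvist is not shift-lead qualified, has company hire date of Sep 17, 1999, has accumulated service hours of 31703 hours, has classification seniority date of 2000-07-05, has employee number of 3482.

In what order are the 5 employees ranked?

Szabo, Marchetti, Romero, Lindqvist, Reyes

By accumulated service hours (lower first): Szabo (3515 hours); then Marchetti and Romero (both 25019 hours); then Lindqvist and Reyes (both 31703 hours).
Marchetti and Romero both have company hire date Feb 26, 1999, so the next rule applies.
Marchetti and Romero both have classification seniority date 2003-07-17, so the next rule applies.
Among Marchetti and Romero, by employee number (lower first): Marchetti (1065) before Romero (6563).
Lindqvist and Reyes both have company hire date Sep 17, 1999, so the next rule applies.
Lindqvist and Reyes both have classification seniority date 2000-07-05, so the next rule applies.
Among Lindqvist and Reyes, by employee number (lower first): Lindqvist (3482) before Reyes (9052).
Full order: Szabo, Marchetti, Romero, Lindqvist, Reyes.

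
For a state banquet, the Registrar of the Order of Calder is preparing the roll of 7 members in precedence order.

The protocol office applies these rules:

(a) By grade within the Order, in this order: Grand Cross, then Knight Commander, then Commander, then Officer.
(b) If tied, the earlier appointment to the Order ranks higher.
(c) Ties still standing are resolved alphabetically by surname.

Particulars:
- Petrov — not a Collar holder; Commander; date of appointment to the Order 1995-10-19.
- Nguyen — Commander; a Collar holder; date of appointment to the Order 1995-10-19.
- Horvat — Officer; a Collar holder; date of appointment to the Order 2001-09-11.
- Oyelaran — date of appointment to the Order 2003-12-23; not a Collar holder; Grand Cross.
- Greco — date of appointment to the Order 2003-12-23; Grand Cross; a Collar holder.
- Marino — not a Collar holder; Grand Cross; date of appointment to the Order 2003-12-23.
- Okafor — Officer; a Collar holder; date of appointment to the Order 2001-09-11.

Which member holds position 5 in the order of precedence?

By grade within the Order: Greco, Marino and Oyelaran (Grand Cross); then Nguyen and Petrov (Commander); then Horvat and Okafor (Officer).
Greco, Marino and Oyelaran all have date of appointment to the Order 2003-12-23, so the next rule applies.
Among Greco, Marino and Oyelaran, alphabetically by surname: Greco before Marino before Oyelaran.
Nguyen and Petrov both have date of appointment to the Order 1995-10-19, so the next rule applies.
Among Nguyen and Petrov, alphabetically by surname: Nguyen before Petrov.
Horvat and Okafor both have date of appointment to the Order 2001-09-11, so the next rule applies.
Among Horvat and Okafor, alphabetically by surname: Horvat before Okafor.
Order: Greco, Marino, Oyelaran, Nguyen, Petrov, Horvat, Okafor.

Petrov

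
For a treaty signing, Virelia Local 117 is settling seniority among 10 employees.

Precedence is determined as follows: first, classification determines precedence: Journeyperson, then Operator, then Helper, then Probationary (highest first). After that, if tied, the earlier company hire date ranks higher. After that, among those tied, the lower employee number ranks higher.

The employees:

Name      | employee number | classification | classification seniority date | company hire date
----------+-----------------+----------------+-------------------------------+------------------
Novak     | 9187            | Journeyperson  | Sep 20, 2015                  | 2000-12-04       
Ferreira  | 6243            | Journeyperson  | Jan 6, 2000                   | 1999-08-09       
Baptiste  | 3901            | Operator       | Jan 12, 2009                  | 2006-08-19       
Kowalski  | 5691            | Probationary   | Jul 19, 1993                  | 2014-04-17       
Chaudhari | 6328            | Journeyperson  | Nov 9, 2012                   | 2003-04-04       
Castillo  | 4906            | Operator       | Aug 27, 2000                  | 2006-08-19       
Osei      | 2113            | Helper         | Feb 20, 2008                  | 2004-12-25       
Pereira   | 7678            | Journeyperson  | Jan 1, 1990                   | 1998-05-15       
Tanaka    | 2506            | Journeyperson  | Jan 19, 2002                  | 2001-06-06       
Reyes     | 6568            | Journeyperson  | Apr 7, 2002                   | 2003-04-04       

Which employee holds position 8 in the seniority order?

Castillo

By classification: Pereira, Ferreira, Novak, Tanaka, Chaudhari and Reyes (Journeyperson); then Baptiste and Castillo (Operator); then Osei (Helper); then Kowalski (Probationary).
Among Pereira, Ferreira, Novak, Tanaka, Chaudhari and Reyes, by company hire date (earlier first): Pereira (1998-05-15) before Ferreira (1999-08-09) before Novak (2000-12-04) before Tanaka (2001-06-06) before Chaudhari and Reyes (2003-04-04).
Among Chaudhari and Reyes, by employee number (lower first): Chaudhari (6328) before Reyes (6568).
Baptiste and Castillo both have company hire date 2006-08-19, so the next rule applies.
Among Baptiste and Castillo, by employee number (lower first): Baptiste (3901) before Castillo (4906).
Order: Pereira, Ferreira, Novak, Tanaka, Chaudhari, Reyes, Baptiste, Castillo, Osei, Kowalski.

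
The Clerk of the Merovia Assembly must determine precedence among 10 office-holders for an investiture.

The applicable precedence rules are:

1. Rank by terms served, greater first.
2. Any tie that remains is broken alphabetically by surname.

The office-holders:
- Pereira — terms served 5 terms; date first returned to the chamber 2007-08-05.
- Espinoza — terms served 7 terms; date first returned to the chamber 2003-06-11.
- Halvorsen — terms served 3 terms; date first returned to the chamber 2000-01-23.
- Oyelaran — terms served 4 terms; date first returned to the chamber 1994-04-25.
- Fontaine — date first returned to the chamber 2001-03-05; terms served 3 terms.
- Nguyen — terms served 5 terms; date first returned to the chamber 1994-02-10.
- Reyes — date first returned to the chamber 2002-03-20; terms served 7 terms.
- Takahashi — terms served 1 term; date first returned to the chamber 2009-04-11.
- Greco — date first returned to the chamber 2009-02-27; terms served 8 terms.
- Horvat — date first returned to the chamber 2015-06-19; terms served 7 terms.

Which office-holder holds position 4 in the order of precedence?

By terms served (higher first): Greco (8 terms); then Espinoza, Horvat and Reyes (each 7 terms); then Nguyen and Pereira (both 5 terms); then Oyelaran (4 terms); then Fontaine and Halvorsen (both 3 terms); then Takahashi (1 term).
Among Espinoza, Horvat and Reyes, alphabetically by surname: Espinoza before Horvat before Reyes.
Among Nguyen and Pereira, alphabetically by surname: Nguyen before Pereira.
Among Fontaine and Halvorsen, alphabetically by surname: Fontaine before Halvorsen.
Order: Greco, Espinoza, Horvat, Reyes, Nguyen, Pereira, Oyelaran, Fontaine, Halvorsen, Takahashi.

Reyes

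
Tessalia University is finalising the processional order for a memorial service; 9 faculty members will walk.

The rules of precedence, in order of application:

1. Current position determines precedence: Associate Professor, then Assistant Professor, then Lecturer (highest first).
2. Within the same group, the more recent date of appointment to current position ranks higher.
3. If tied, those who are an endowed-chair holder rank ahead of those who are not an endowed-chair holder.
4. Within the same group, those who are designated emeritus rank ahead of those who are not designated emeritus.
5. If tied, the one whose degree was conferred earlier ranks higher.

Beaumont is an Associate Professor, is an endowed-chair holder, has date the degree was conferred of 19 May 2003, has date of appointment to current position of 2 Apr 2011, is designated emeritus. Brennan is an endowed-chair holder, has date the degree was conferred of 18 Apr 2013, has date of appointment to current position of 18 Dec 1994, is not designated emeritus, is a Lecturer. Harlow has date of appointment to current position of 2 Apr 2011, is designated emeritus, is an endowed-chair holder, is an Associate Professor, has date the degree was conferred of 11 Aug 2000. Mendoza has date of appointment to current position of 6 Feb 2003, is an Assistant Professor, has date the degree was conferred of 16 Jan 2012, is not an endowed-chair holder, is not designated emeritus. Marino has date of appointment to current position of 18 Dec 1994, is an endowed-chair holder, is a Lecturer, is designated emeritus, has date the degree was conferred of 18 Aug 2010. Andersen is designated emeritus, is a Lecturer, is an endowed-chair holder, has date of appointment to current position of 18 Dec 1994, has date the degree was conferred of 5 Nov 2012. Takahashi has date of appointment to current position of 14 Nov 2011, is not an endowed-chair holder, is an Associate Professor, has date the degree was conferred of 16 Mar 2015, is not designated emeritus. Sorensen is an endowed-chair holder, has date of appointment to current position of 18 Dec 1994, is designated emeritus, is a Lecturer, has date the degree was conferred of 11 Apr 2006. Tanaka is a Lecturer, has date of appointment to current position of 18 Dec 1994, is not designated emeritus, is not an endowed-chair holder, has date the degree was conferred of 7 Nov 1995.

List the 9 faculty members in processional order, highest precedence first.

Takahashi, Harlow, Beaumont, Mendoza, Sorensen, Marino, Andersen, Brennan, Tanaka

By current position: Takahashi, Harlow and Beaumont (Associate Professor); then Mendoza (Assistant Professor); then Sorensen, Marino, Andersen, Brennan and Tanaka (Lecturer).
Among Takahashi, Harlow and Beaumont, by date of appointment to current position (later first): Takahashi (14 Nov 2011) before Harlow and Beaumont (2 Apr 2011).
Harlow and Beaumont are each an endowed-chair holder, so the next rule applies.
Harlow and Beaumont are each designated emeritus, so the next rule applies.
Among Harlow and Beaumont, by date the degree was conferred (earlier first): Harlow (11 Aug 2000) before Beaumont (19 May 2003).
Sorensen, Marino, Andersen, Brennan and Tanaka all have date of appointment to current position 18 Dec 1994, so the next rule applies.
Among Sorensen, Marino, Andersen, Brennan and Tanaka, an endowed-chair holder before not an endowed-chair holder: Sorensen, Marino, Andersen and Brennan (an endowed-chair holder) before Tanaka (not an endowed-chair holder).
Among Sorensen, Marino, Andersen and Brennan, designated emeritus before not designated emeritus: Sorensen, Marino and Andersen (designated emeritus) before Brennan (not designated emeritus).
Among Sorensen, Marino and Andersen, by date the degree was conferred (earlier first): Sorensen (11 Apr 2006) before Marino (18 Aug 2010) before Andersen (5 Nov 2012).
Full order: Takahashi, Harlow, Beaumont, Mendoza, Sorensen, Marino, Andersen, Brennan, Tanaka.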